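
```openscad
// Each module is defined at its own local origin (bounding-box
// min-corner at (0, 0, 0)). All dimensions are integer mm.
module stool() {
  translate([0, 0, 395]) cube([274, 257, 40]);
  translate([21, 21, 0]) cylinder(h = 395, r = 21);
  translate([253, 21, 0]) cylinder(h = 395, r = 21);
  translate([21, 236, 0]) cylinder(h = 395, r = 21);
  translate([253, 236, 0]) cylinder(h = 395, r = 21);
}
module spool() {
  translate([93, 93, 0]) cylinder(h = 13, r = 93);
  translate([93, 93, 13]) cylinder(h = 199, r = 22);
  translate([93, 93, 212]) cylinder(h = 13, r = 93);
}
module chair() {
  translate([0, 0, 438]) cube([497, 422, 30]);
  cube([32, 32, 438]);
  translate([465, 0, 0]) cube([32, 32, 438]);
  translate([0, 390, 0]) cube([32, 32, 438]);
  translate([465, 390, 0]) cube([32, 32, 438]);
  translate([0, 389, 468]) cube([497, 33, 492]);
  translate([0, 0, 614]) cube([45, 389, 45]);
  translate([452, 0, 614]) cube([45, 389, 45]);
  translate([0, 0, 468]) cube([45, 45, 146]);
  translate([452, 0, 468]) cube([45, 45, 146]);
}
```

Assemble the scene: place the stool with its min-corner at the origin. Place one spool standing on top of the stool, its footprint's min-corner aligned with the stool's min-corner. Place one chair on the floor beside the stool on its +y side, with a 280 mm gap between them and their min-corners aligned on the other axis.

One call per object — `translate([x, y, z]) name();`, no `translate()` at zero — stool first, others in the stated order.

stool();
translate([0, 0, 435]) spool();
translate([0, 537, 0]) chair();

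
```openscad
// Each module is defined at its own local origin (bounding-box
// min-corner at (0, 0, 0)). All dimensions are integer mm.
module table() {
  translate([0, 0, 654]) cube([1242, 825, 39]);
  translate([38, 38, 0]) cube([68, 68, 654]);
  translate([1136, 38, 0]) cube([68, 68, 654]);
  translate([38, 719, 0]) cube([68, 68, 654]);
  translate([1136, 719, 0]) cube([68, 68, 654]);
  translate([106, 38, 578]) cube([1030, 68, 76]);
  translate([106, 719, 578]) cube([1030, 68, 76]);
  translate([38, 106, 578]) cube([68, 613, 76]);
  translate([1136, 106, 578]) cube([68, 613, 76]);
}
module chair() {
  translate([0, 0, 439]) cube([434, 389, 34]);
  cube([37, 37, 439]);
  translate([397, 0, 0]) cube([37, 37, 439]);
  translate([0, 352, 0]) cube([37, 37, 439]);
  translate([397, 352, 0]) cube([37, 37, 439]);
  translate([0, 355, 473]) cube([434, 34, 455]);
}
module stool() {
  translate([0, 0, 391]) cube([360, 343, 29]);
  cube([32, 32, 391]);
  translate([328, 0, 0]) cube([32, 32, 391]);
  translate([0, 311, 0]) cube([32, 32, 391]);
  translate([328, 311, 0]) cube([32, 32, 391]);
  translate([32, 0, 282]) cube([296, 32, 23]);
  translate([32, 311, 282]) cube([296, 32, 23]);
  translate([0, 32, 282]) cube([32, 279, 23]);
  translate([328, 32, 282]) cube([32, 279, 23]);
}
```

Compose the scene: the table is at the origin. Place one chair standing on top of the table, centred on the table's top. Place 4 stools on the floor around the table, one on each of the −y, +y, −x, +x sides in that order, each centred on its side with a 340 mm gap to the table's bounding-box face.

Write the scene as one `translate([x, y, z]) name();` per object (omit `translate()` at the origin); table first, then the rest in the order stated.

table();
translate([404, 218, 693]) chair();
translate([441, -683, 0]) stool();
translate([441, 1165, 0]) stool();
translate([-700, 241, 0]) stool();
translate([1582, 241, 0]) stool();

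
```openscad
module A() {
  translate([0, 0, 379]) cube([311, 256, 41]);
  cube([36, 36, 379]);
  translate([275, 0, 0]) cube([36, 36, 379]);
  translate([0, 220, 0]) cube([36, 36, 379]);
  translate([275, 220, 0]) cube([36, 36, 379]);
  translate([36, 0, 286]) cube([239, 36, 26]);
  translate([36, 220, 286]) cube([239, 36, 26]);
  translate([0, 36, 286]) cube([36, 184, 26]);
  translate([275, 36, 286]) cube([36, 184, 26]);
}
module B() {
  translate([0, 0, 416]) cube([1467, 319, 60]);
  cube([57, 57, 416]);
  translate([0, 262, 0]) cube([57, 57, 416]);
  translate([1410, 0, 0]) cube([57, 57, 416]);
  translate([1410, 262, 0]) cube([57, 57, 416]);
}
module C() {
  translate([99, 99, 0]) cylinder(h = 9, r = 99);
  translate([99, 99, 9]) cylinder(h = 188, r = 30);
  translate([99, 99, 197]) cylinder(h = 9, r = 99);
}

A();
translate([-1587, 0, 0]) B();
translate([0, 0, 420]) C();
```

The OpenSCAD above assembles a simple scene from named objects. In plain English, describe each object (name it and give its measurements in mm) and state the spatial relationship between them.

A is a four-legged stool. The seat is 311×256 mm, 41 mm thick, top at z = 420 mm. It stands on four square legs, each 36×36 mm in cross-section, from z = 0 to the seat underside, each flush with a corner of the seat. Four stretchers, 36 mm wide and 26 mm tall, connect adjacent legs with their undersides at z = 286 mm, each running between the inner faces of the legs it joins and aligned with the legs' outer faces on the other axis.

B is a long wooden bench with a 1467 mm (x) × 319 mm (y) seat, 60 mm thick, its top surface 476 mm above the floor. Four 57 mm square legs at the seat corners, flush with the edges, run from z = 0 to the seat underside.

C is a spool: two coaxial disc flanges of radius 99 mm and thickness 9 mm, joined by a core cylinder of radius 30 mm and height 188 mm. The lower flange rests on z = 0 and the three cylinders share a vertical axis.

The bench is on the floor beside the stool on its −x side. The spool is on top of the stool.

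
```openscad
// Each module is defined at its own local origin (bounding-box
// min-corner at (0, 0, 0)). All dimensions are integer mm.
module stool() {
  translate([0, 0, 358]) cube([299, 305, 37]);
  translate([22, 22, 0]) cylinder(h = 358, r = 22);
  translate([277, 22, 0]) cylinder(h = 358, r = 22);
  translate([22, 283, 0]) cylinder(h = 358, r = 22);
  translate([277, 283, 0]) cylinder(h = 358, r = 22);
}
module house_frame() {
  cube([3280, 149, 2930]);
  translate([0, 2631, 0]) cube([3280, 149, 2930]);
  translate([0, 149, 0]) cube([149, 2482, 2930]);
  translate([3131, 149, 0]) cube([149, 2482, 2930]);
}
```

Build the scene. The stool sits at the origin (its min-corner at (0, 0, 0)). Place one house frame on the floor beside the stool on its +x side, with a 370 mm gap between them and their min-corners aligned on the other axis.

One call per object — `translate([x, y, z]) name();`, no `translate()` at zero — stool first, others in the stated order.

stool();
translate([669, 0, 0]) house_frame();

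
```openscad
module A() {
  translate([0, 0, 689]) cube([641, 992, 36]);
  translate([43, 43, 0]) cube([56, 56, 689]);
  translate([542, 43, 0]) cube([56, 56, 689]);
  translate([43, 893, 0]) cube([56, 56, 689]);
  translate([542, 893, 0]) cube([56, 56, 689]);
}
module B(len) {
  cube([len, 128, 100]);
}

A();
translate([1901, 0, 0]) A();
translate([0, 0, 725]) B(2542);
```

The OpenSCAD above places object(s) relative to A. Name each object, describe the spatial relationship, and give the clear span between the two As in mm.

A is a table. B is a beam. A beam spans the tops of two tables. The clear span between the two tables is 1260 mm.

Second table starts at x = 1901; first ends at x = 641; clear span = 1901 − 641 = 1260 mm.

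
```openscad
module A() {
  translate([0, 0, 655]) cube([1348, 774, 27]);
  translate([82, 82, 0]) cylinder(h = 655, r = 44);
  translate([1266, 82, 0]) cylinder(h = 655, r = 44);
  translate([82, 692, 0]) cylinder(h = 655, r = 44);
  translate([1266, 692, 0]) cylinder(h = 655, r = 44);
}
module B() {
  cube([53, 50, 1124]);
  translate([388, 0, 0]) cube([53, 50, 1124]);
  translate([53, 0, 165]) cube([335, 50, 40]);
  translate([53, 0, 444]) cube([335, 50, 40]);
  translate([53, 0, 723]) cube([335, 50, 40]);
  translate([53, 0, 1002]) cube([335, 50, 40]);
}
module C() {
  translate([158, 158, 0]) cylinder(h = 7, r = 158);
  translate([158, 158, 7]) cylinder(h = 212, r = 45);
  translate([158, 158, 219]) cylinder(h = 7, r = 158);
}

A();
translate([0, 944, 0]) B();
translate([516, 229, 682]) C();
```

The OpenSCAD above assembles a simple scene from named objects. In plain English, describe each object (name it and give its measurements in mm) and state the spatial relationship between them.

A is a table with a 1348×774 mm rectangular top, 27 mm thick, top surface at z = 682 mm, supported by four round legs of 88 mm diameter, each leg's bounding box inset 38 mm from the nearest pair of top edges, running from the floor.

B is a wooden ladder with two side rails of 53×50 mm section and 1124 mm height, set 441 mm apart overall. Between them run 4 rectangular rungs (50 mm deep, 40 mm thick), front faces flush with the rails' −y face. The bottom of the first rung is 165 mm above the floor and each subsequent rung is 279 mm higher than the one below.

C is a spool: two coaxial disc flanges of radius 158 mm and thickness 7 mm, joined by a core cylinder of radius 45 mm and height 212 mm. The lower flange rests on z = 0 and the three cylinders share a vertical axis.

The ladder is on the floor beside the table on its +y side. The spool is on top of the table, centred.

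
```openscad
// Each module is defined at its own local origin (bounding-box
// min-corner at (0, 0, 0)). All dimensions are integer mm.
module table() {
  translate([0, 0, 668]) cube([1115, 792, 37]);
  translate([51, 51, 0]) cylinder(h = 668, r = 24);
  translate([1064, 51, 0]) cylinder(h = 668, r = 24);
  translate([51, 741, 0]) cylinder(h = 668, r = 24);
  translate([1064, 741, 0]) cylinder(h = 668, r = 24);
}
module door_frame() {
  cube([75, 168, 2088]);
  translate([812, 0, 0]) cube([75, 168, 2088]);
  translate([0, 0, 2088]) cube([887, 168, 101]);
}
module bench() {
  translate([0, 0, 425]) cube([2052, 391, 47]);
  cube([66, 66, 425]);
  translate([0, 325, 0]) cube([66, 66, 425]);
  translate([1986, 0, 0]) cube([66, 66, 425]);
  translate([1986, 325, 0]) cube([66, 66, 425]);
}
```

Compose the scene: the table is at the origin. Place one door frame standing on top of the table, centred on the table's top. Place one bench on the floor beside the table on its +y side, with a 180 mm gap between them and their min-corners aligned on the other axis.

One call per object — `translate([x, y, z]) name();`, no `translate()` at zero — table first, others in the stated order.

table();
translate([114, 312, 705]) door_frame();
translate([0, 972, 0]) bench();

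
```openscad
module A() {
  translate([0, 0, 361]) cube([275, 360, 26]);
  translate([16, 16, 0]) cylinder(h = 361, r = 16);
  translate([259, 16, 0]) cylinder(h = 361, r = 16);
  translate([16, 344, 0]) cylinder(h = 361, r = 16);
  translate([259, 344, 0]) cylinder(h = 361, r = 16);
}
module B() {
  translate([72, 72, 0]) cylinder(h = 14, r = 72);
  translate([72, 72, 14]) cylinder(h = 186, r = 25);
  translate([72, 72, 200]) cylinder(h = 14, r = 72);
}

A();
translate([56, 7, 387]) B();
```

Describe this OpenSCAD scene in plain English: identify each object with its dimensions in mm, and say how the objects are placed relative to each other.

A is a simple wooden stool: a rectangular seat 275 mm (x) by 360 mm (y), 26 mm thick, top face at z = 387 mm, on four round legs, each 32 mm in diameter. The legs rest on z = 0, each leg's axis is inset half a diameter from the nearest pair of seat edges (so the leg's bounding box is flush with the corner).

B is a spool: two coaxial disc flanges of radius 72 mm and thickness 14 mm, joined by a core cylinder of radius 25 mm and height 186 mm. The lower flange rests on z = 0 and the three cylinders share a vertical axis.

The spool is on top of the stool.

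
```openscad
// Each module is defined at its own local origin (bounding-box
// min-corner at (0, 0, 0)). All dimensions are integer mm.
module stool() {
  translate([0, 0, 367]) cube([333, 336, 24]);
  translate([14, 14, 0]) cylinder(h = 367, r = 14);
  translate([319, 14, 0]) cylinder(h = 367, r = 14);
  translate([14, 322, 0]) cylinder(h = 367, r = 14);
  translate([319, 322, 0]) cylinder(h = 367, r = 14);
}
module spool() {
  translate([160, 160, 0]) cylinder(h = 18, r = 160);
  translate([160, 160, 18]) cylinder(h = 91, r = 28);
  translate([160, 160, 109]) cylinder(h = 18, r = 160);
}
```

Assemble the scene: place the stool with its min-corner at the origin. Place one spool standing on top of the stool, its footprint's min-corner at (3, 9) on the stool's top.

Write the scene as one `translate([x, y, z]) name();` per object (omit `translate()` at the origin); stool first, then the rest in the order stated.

stool();
translate([3, 9, 391]) spool();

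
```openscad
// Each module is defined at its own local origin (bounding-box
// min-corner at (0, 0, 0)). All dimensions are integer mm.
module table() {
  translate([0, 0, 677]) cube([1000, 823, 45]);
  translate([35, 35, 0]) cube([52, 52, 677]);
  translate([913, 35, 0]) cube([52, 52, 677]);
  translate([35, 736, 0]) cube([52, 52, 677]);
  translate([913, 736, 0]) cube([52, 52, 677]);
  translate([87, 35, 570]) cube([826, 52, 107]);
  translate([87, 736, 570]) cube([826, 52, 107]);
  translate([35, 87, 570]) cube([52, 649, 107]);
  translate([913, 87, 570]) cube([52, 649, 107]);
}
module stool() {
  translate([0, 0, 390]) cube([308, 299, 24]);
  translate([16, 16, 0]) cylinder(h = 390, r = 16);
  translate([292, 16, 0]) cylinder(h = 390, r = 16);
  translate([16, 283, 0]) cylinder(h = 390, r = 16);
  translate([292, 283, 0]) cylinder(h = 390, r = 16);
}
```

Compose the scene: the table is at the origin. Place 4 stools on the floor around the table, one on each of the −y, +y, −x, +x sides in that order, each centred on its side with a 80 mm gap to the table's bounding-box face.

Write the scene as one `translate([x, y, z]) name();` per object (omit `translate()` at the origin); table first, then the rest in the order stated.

table();
translate([346, -379, 0]) stool();
translate([346, 903, 0]) stool();
translate([-388, 262, 0]) stool();
translate([1080, 262, 0]) stool();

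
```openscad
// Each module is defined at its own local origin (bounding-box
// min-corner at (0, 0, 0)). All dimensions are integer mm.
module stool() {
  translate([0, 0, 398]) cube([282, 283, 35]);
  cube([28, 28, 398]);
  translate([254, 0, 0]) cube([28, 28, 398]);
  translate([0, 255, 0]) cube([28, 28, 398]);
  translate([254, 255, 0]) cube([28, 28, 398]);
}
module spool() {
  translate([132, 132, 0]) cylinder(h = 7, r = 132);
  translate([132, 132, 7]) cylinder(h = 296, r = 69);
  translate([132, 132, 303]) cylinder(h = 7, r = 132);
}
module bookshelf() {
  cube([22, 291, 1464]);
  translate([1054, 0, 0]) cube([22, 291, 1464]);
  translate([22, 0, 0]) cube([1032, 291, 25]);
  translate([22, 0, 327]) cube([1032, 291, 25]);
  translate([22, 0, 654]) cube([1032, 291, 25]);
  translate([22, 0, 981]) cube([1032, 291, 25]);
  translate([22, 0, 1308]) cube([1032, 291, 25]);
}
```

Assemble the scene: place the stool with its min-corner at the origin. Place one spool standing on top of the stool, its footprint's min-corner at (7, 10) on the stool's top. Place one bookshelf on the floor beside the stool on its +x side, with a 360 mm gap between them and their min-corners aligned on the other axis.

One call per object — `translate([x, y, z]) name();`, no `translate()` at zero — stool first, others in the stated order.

stool();
translate([7, 10, 433]) spool();
translate([642, 0, 0]) bookshelf();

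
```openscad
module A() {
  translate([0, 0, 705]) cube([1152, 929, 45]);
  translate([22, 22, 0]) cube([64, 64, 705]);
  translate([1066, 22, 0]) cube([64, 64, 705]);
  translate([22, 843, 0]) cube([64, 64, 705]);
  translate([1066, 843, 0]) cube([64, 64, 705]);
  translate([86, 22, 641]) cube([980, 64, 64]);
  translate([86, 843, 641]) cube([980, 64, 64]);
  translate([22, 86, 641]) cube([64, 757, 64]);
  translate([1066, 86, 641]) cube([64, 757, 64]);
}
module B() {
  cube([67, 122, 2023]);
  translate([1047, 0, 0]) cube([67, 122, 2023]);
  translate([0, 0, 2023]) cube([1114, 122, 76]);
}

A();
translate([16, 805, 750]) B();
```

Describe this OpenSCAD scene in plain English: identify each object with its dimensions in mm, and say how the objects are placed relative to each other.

A is a rectangular dining table. The top is 1152×929×45 mm with its upper surface at z = 750 mm. It stands on four 64×64 mm square legs, each inset 22 mm from the nearest pair of top edges, running from the floor to the underside of the top. Four apron rails, 64 mm thick and 64 mm tall, run between adjacent legs with their top edges flush with the underside of the top and their outer faces flush with the legs' outer faces.

B is a rectangular door frame: two vertical jambs of 67×122 mm section, 2023 mm tall, with a clear opening 980 mm wide between their inner faces. A header 76 mm tall and 122 mm deep lies on top of the jambs and spans the full outside width.

The door frame is on top of the table.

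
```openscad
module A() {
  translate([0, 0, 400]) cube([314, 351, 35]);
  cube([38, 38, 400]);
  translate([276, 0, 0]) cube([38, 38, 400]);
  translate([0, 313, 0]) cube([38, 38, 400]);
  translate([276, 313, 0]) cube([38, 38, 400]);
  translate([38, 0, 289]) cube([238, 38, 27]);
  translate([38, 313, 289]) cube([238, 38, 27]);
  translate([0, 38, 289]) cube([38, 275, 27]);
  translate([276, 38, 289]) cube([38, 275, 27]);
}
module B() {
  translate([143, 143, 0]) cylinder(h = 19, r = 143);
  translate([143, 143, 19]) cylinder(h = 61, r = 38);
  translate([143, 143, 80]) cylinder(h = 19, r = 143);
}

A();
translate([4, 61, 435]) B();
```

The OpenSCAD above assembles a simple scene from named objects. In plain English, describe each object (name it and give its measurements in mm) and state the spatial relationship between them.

A is a four-legged stool. The seat is 314×351 mm, 35 mm thick, top at z = 435 mm. It stands on four square legs, each 38×38 mm in cross-section, from z = 0 to the seat underside, each flush with a corner of the seat. Four stretchers, 38 mm wide and 27 mm tall, connect adjacent legs with their undersides at z = 289 mm, each running between the inner faces of the legs it joins and aligned with the legs' outer faces on the other axis.

B is a spool: two coaxial disc flanges of radius 143 mm and thickness 19 mm, joined by a core cylinder of radius 38 mm and height 61 mm. The lower flange rests on z = 0 and the three cylinders share a vertical axis.

The spool is on top of the stool.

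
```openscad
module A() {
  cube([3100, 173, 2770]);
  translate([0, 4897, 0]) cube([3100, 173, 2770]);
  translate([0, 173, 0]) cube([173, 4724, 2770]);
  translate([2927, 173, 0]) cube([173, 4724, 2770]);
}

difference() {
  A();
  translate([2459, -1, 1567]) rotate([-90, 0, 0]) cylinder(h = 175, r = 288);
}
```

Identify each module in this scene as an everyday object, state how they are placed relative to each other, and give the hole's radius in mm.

A is a house frame. The house frame has a circular hole through its front wall. The hole's radius is 288 mm.

The subtracted cylinder has r = 288 mm.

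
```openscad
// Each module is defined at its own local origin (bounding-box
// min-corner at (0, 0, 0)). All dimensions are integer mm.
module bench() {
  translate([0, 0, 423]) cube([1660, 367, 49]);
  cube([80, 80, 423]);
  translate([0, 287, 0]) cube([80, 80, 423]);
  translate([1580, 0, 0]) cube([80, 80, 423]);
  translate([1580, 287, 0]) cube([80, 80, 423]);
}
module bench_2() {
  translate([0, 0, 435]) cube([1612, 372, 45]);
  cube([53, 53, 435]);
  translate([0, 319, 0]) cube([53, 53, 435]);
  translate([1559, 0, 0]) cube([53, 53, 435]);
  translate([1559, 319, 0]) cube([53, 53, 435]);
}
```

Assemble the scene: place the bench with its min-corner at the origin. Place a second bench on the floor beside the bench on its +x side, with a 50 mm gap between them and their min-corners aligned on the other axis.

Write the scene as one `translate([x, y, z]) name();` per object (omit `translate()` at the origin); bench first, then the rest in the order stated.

bench();
translate([1710, 0, 0]) bench_2();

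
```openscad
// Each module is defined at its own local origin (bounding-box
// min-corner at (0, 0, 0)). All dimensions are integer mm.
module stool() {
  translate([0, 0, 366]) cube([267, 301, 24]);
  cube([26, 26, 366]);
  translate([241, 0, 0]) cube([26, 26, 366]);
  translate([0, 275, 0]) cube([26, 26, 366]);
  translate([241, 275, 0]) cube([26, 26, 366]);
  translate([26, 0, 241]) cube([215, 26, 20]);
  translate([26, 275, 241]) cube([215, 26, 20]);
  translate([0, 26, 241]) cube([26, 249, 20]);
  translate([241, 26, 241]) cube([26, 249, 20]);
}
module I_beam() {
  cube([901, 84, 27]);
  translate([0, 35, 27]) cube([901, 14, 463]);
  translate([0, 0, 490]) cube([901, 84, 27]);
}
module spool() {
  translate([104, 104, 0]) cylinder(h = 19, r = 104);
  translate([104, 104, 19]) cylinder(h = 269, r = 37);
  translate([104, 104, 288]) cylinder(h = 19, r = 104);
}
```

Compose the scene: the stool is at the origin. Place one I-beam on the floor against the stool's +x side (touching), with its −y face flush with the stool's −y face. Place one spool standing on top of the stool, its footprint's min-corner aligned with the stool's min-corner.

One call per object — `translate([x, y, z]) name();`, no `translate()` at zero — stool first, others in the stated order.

stool();
translate([267, 0, 0]) I_beam();
translate([0, 0, 390]) spool();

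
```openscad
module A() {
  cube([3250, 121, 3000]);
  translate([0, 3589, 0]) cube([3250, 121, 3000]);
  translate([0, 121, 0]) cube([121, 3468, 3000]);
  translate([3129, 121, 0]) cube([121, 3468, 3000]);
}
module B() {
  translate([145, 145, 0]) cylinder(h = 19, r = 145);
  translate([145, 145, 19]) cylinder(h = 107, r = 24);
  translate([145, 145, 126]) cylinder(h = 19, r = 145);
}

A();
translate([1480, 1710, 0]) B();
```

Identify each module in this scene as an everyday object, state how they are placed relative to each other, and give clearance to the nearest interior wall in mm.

A is a house frame. B is a spool. The spool sits inside the house frame, centred. The clearance to the nearest interior wall is 1359 mm.

Clearances: x = 1359, y = 1589; minimum 1359 mm.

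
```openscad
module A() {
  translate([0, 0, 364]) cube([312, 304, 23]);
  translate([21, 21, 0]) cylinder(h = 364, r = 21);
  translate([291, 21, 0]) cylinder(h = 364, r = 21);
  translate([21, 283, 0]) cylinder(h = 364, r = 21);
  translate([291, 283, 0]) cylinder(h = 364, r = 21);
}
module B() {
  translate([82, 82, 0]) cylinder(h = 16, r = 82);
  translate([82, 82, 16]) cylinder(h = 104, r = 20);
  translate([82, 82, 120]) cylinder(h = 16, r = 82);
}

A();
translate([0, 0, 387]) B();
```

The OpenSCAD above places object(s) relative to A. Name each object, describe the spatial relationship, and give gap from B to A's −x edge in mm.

The spool's min-x is at 0; the stool's min-x is 0; gap = 0 mm.

A is a stool. B is a spool. The spool is on top of the stool. The gap from the spool to the stool's −x edge is 0 mm.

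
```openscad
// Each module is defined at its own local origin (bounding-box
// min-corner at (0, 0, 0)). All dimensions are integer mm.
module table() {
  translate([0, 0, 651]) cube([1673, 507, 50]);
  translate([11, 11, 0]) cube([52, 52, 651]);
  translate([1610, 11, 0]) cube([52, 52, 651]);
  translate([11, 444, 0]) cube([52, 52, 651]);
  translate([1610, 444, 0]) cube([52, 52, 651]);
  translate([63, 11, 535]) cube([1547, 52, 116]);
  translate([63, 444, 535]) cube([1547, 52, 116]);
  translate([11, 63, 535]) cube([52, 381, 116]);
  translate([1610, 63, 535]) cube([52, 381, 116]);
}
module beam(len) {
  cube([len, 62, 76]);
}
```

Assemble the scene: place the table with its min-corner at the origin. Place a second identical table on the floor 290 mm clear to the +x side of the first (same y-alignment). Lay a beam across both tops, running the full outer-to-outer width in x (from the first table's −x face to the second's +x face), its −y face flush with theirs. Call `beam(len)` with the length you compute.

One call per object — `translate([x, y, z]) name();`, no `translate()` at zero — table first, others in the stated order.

table();
translate([1963, 0, 0]) table();
translate([0, 0, 701]) beam(3636);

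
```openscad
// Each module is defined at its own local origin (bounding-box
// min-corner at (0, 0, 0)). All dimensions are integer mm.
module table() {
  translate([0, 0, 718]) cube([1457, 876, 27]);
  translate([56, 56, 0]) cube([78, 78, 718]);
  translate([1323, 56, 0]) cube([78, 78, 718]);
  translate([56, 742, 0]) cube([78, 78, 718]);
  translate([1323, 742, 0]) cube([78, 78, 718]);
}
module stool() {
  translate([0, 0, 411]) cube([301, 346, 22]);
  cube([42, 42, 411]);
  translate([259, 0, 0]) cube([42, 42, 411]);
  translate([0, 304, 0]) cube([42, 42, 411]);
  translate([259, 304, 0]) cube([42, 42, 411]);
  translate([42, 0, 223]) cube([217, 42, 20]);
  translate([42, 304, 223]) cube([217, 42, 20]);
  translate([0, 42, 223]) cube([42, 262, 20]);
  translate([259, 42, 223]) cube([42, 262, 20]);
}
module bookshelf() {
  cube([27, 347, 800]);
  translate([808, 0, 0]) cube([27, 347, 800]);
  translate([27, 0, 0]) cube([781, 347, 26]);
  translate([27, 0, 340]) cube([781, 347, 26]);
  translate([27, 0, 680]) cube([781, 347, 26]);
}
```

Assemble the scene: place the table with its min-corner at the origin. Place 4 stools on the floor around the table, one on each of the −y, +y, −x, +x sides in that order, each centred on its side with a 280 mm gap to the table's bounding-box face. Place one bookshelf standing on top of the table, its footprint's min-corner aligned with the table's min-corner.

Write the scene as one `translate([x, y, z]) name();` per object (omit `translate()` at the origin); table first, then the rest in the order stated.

table();
translate([578, -626, 0]) stool();
translate([578, 1156, 0]) stool();
translate([-581, 265, 0]) stool();
translate([1737, 265, 0]) stool();
translate([0, 0, 745]) bookshelf();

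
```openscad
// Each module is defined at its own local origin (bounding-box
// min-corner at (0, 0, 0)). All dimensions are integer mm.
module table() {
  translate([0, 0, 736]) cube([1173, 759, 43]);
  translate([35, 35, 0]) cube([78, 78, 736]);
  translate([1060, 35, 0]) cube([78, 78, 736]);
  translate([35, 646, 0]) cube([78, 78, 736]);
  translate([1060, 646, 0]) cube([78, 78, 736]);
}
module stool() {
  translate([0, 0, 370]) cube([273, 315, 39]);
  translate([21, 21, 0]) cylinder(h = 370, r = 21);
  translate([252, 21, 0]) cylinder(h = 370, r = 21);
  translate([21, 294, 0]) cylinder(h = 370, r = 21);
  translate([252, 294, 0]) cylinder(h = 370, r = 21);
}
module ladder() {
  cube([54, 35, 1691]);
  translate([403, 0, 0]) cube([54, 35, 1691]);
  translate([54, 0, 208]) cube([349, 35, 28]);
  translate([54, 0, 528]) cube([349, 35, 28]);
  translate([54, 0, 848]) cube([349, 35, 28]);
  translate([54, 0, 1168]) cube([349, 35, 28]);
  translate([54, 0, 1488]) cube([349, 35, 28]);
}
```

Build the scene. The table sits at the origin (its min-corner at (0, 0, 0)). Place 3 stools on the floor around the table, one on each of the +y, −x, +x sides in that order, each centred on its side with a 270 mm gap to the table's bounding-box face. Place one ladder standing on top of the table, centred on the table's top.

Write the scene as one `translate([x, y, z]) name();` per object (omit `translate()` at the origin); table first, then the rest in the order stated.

table();
translate([450, 1029, 0]) stool();
translate([-543, 222, 0]) stool();
translate([1443, 222, 0]) stool();
translate([358, 362, 779]) ladder();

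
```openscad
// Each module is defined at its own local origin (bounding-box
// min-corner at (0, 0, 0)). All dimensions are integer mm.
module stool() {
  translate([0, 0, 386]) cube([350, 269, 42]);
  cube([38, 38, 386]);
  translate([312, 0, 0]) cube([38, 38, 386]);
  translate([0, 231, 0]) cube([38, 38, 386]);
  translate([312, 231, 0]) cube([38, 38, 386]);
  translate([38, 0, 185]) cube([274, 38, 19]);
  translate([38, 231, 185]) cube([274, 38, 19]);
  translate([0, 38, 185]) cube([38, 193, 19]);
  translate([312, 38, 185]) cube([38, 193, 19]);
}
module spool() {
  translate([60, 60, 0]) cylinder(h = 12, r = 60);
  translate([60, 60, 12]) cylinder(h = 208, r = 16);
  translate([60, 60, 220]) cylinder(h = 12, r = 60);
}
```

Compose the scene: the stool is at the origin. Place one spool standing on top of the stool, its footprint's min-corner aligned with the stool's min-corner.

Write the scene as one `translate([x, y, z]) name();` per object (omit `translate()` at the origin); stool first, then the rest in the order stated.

stool();
translate([0, 0, 428]) spool();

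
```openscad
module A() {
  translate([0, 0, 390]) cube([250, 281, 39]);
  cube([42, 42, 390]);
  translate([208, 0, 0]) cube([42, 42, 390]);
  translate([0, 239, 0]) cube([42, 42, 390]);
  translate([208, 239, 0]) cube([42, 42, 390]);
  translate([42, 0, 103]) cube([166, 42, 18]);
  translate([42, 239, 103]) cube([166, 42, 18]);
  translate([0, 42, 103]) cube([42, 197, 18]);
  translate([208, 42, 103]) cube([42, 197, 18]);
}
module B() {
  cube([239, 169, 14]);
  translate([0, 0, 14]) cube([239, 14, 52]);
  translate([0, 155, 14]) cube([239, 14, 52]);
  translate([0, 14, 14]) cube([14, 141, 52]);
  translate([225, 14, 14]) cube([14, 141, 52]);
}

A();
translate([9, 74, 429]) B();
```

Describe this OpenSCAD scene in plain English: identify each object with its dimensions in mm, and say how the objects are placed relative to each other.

A is a four-legged stool. The seat is a 250×281×39 mm slab whose top surface is at z = 429 mm; four square legs, each 42×42 mm in cross-section, run from the floor (z = 0) to the underside of the seat, each flush with a corner of the seat. Four stretchers, 42 mm wide and 18 mm tall, connect adjacent legs with their undersides at z = 103 mm, each running between the inner faces of the legs it joins and aligned with the legs' outer faces on the other axis.

B is an open storage box with external size 239×169×66 mm and wall thickness 14 mm (the base is also 14 mm thick). The base covers the whole footprint; the four walls stand on the base, with the y-facing walls full-width and the x-facing walls fitting between their inner faces.

The open box is on top of the stool.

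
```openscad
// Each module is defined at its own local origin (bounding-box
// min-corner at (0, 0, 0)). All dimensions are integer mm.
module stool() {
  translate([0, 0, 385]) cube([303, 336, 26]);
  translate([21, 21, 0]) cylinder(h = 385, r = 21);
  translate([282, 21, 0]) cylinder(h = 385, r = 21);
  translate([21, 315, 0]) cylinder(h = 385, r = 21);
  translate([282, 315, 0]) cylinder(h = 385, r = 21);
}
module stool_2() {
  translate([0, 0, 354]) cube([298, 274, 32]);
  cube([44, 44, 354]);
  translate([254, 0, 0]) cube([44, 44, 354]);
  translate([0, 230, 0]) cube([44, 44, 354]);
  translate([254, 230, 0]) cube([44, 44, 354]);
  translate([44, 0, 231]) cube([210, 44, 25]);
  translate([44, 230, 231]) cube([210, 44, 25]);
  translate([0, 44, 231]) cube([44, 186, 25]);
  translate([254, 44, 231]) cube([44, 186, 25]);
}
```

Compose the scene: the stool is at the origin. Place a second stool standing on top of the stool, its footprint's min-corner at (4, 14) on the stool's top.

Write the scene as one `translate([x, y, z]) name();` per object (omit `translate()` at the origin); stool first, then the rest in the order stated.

stool();
translate([4, 14, 411]) stool_2();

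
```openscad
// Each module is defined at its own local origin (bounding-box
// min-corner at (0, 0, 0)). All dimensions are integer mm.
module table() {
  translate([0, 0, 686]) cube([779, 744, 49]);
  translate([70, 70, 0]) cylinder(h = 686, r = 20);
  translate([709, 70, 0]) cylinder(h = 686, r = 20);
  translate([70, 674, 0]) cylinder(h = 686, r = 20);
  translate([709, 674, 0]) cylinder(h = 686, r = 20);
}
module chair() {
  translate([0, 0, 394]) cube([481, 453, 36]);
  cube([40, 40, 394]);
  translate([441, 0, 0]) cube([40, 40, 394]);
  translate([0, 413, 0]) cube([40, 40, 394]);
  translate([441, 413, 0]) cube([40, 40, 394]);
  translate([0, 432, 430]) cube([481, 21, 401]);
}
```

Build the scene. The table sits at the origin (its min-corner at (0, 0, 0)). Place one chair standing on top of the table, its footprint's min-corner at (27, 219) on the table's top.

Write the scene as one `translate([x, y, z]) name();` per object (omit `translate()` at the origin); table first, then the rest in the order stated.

table();
translate([27, 219, 735]) chair();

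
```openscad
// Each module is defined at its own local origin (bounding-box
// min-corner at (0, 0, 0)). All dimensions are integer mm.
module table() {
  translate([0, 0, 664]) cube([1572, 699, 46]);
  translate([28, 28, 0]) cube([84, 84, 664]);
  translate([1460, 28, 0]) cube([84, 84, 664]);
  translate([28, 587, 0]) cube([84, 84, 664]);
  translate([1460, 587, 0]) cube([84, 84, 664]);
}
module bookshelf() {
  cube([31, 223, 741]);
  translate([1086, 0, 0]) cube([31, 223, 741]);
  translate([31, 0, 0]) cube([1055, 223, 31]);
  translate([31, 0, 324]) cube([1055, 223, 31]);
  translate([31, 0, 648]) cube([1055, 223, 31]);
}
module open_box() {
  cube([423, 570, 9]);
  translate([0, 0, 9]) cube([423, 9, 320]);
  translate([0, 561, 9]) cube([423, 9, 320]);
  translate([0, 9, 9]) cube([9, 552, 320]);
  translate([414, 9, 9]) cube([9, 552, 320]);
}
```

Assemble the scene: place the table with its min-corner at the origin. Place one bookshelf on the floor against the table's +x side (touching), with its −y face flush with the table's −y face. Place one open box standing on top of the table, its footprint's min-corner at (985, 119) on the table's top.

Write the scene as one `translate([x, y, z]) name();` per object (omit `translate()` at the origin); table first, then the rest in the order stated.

table();
translate([1572, 0, 0]) bookshelf();
translate([985, 119, 710]) open_box();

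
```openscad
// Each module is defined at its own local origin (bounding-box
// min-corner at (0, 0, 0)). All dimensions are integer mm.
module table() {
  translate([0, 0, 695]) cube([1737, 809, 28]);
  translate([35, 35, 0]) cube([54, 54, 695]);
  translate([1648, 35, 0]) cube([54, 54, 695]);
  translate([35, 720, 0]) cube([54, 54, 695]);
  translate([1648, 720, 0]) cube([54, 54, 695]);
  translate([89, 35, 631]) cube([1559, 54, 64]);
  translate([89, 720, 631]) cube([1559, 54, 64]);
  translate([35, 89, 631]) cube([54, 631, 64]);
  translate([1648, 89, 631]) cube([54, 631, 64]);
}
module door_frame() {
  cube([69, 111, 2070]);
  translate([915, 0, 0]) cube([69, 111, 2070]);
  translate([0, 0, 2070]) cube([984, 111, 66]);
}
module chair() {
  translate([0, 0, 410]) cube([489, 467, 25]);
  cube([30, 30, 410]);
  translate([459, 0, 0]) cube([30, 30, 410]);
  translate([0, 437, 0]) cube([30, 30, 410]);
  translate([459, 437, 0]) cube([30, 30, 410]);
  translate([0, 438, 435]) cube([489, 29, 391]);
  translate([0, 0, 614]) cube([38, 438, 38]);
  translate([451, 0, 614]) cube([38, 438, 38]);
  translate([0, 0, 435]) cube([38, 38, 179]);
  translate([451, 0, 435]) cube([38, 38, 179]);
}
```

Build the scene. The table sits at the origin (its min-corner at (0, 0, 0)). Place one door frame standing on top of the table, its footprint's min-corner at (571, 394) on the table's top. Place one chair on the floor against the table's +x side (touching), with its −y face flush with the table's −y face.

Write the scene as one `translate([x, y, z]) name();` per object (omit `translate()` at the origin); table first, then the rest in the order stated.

table();
translate([571, 394, 723]) door_frame();
translate([1737, 0, 0]) chair();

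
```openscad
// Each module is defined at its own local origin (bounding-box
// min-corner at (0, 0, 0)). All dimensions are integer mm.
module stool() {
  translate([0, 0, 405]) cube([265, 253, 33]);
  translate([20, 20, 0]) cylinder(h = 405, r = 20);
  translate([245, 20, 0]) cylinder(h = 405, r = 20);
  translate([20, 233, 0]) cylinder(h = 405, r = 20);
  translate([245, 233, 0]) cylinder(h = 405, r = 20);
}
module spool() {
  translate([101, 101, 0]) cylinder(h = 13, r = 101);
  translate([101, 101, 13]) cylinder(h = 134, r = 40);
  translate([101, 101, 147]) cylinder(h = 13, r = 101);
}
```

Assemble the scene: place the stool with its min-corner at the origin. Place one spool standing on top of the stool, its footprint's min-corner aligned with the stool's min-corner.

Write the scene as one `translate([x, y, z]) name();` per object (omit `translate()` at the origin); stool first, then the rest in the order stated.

stool();
translate([0, 0, 438]) spool();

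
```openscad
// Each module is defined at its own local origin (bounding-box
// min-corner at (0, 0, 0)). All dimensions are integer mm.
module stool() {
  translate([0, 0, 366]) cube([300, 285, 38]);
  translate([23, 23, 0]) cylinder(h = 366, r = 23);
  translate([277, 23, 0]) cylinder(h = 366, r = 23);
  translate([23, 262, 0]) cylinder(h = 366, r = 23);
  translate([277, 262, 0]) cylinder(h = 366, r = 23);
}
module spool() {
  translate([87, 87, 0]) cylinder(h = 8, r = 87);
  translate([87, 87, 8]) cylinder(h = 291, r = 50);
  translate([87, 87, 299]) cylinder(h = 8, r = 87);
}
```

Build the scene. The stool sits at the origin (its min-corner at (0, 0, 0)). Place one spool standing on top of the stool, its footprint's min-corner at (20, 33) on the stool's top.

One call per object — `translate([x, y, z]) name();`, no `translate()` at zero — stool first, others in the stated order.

stool();
translate([20, 33, 404]) spool();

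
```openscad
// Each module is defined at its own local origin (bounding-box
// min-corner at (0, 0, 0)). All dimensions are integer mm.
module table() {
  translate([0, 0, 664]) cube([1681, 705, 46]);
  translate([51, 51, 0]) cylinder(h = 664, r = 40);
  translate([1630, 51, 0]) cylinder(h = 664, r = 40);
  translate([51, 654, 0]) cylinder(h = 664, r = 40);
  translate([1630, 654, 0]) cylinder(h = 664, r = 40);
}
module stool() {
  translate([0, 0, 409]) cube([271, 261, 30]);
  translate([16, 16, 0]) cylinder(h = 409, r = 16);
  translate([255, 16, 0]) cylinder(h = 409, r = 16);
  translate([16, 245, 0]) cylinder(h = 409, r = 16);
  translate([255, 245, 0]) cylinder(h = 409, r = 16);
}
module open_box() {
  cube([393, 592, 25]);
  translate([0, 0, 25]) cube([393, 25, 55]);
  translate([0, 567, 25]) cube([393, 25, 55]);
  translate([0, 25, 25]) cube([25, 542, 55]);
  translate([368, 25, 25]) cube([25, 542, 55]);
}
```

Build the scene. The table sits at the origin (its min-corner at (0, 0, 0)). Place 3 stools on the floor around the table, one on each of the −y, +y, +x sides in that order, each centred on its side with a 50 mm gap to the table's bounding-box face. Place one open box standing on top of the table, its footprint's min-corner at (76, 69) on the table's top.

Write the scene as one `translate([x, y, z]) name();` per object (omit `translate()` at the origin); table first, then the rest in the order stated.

table();
translate([705, -311, 0]) stool();
translate([705, 755, 0]) stool();
translate([1731, 222, 0]) stool();
translate([76, 69, 710]) open_box();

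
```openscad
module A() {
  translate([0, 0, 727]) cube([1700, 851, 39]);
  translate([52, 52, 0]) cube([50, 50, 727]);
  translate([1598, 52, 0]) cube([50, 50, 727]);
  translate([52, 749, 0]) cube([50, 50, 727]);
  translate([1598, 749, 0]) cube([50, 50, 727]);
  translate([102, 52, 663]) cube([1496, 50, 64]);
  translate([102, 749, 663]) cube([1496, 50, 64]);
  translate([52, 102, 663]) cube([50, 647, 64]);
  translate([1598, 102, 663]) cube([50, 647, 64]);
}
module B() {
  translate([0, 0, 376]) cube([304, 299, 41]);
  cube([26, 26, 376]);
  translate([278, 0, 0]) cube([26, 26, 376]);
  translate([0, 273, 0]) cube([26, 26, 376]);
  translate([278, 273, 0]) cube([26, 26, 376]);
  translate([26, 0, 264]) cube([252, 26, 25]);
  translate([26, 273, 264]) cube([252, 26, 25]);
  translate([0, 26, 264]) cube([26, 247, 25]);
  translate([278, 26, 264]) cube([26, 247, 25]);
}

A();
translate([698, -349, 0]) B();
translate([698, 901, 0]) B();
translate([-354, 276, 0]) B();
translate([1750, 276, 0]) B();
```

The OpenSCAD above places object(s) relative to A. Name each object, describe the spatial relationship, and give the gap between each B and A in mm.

Each stool's nearest face is 50 mm from the table's bounding box.

A is a table. B is a stool. Four stools sit around the table at the −y, +y, −x, +x sides. The gap between each stool and the table is 50 mm.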